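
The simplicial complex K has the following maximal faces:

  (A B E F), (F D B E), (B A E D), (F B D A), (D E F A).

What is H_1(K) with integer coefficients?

H_1 = 0.

Order the vertices as A < B < D < E < F. Listing each simplex with vertices in this order, K has dimension 3 with simplices:

  0-simplices (5): A, B, D, E, F
  1-simplices (10): AB, AD, AE, AF, BD, BE, BF, DE, DF, EF
  2-simplices (10): ABD, ABE, ABF, ADE, ADF, AEF, BDE, BDF, BEF, DEF
  3-simplices (5): ABDE, ABDF, ABEF, ADEF, BDEF

Hence C_0 ≅ Z^5, C_1 ≅ Z^10, C_2 ≅ Z^10, C_3 ≅ Z^5.

The boundary map ∂_1: C_1 → C_0 is given by ∂[p,q] = [q] − [p].
The resulting 5×10 matrix has rank 4, and its Smith normal form has invariant factors (1,1,1,1).

The boundary map ∂_2: C_2 → C_1 sends each 2-simplex [p,q,r] to [q,r] − [p,r] + [p,q]. For instance
  ∂BDF = DF − BF + BD,
  ∂ADE = DE − AE + AD.
The resulting 10×10 matrix has rank 6, and its Smith normal form has invariant factors (1,1,1,1,1,1).

∂_3: C_3 → C_2 sends each 3-simplex σ to the alternating sum Σ_i (−1)^i (σ with its i-th vertex removed). For instance
  ∂ADEF = DEF − AEF + ADF − ADE,
  ∂ABDF = BDF − ADF + ABF − ABD.
As a 10×5 matrix over Z this has rank 4, with invariant factors (1,1,1,1).

Computing H_k = (kernel of ∂_k) / (image of ∂_{k+1}):

  H_1: rank ker ∂_1 − rank ∂_2 = (10 − 4) − 6 = 0, and the invariant factors of ∂_2 are all 1, so H_1 = 0.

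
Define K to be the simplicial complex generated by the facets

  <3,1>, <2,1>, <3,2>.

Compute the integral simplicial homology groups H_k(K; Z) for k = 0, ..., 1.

H_0 ≅ Z,  H_1 ≅ Z.

Fix the vertex order 1 < 2 < 3 and write every simplex with vertices in increasing order. Then dim K = 1 and the simplices of K are:

  0-simplices (3): [1], [2], [3]
  1-simplices (3): [1,2], [1,3], [2,3]

so the chain groups are C_0 ≅ Z^3, C_1 ≅ Z^3.

The boundary map ∂_1: C_1 → C_0 sends each edge [p,q] (with p < q) to q − p.
As a 3×3 matrix over Z this has rank 2, with invariant factors (1,1).

From H_k ≅ ker(∂_k) / im(∂_{k+1}) we obtain:

  H_0: rank C_0 − rank ∂_1 = 3 − 2 = 1, and the invariant factors of ∂_1 are all 1, so H_0 = Z.
  H_1: rank ker ∂_1 − rank ∂_2 = (3 − 2) − 0 = 1, and there is no ∂_2, so H_1 = Z.

(K is a triangulation of the circle S^1.)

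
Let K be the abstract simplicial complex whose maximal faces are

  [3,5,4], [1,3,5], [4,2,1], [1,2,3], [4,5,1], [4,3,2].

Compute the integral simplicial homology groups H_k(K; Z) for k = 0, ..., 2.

K has 5 vertices, 9 edges, 6 triangles.
rank ∂_0 = 0, rank ∂_1 = 4 ⇒ b_0 = 5 − 0 − 4 = 1; all invariant factors of ∂_1 are 1 so no torsion. So H_0 = Z.
rank ∂_1 = 4, rank ∂_2 = 5 ⇒ b_1 = 9 − 4 − 5 = 0; all invariant factors of ∂_2 are 1 so no torsion. So H_1 = 0.
rank ∂_2 = 5, rank ∂_3 = 0 ⇒ b_2 = 6 − 5 − 0 = 1. So H_2 = Z.

H_0 = Z,  H_1 = 0,  H_2 = Z.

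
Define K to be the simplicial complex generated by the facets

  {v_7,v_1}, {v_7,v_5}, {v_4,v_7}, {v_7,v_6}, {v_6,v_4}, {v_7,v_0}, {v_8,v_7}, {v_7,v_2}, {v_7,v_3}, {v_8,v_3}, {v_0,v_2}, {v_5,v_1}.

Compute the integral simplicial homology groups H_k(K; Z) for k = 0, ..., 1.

Fix the vertex order v_0 < v_1 < v_2 < v_3 < v_4 < v_5 < v_6 < v_7 < v_8 and write every simplex with vertices in increasing order. Then dim K = 1 and the simplices of K are:

  0-simplices (9): [v_0], [v_1], [v_2], [v_3], [v_4], [v_5], [v_6], [v_7], [v_8]
  1-simplices (12): [v_0,v_2], [v_0,v_7], [v_1,v_5], [v_1,v_7], [v_2,v_7], [v_3,v_7], [v_3,v_8], [v_4,v_6], [v_4,v_7], [v_5,v_7], [v_6,v_7], [v_7,v_8]

giving chain groups C_0 ≅ Z^9, C_1 ≅ Z^12.

The boundary map ∂_1: C_1 → C_0 is given by ∂[p,q] = [q] − [p]. For instance
  ∂[v_0,v_2] = [v_2] − [v_0].
The resulting 9×12 matrix has rank 8, and its Smith normal form has invariant factors (1,1,1,1,1,1,1,1).

From H_k ≅ ker(∂_k) / im(∂_{k+1}) we obtain:

  H_0: rank C_0 − rank ∂_1 = 9 − 8 = 1, and the invariant factors of ∂_1 are all 1, so H_0 = Z.
  H_1: rank ker ∂_1 − rank ∂_2 = (12 − 8) − 0 = 4, and there is no ∂_2, so H_1 = Z^4.

(K is a triangulation of a wedge of 4 circles.)

H_0 ≅ Z,  H_1 ≅ Z^4.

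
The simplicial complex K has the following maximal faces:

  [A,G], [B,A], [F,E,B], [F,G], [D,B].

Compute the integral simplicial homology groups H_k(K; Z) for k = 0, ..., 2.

We work with the vertex ordering A < B < D < E < F < G. The simplices of K, each written with vertices in increasing order, are:

  0-simplices (6): A, B, D, E, F, G
  1-simplices (7): AB, AG, BD, BE, BF, EF, FG
  2-simplices (1): BEF

Hence C_0 ≅ Z^6, C_1 ≅ Z^7, C_2 ≅ Z^1.

∂_1: C_1 → C_0 is given by ∂[p,q] = [q] − [p]. For instance
  ∂EF = F − E.
The 6×7 boundary matrix has rank 5 and Smith normal form diag(1,1,1,1,1).

Boundary ∂_2: C_2 → C_1 maps a triangle to the signed sum of its edges. For instance
  ∂BEF = EF − BF + BE.
As a 7×1 matrix over Z this has rank 1, with invariant factors (1).

From H_k ≅ ker(∂_k) / im(∂_{k+1}) we obtain:

  H_0: rank C_0 − rank ∂_1 = 6 − 5 = 1, and the invariant factors of ∂_1 are all 1, so H_0 ≅ Z.
  H_1: rank ker ∂_1 − rank ∂_2 = (7 − 5) − 1 = 1, and the invariant factors of ∂_2 are all 1, so H_1 ≅ Z.
  H_2: rank ker ∂_2 − rank ∂_3 = (1 − 1) − 0 = 0, and there is no ∂_3, so H_2 ≅ 0.

As a check, the Euler characteristic is 6 − 7 + 1 = 0, which agrees with 1 − 1 + 0 = 0.

H_0 ≅ Z,  H_1 ≅ Z,  H_2 = 0.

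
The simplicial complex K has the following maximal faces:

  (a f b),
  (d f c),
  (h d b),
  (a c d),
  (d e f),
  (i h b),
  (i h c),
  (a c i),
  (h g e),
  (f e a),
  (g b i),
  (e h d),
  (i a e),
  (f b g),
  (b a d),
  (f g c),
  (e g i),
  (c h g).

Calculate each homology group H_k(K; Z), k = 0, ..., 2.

Fix the vertex order a < b < c < d < e < f < g < h < i and write every simplex with vertices in increasing order. Then dim K = 2 and the simplices of K are:

  0-simplices (9): a, b, c, d, e, f, g, h, i
  1-simplices (27): ab, ac, ad, ae, af, ai, bd, bf, bg, bh, bi, cd, cf, cg, ch, ci, de, df, dh, ef, eg, eh, ei, fg, gh, gi, hi
  2-simplices (18): abd, abf, acd, aci, aef, aei, bdh, bfg, bgi, bhi, cdf, cfg, cgh, chi, def, deh, egh, egi

so the chain groups are C_0 ≅ Z^9, C_1 ≅ Z^27, C_2 ≅ Z^18.

∂_1: C_1 → C_0 sends each edge [p,q] (with p < q) to q − p. For instance
  ∂ef = f − e.
The 9×27 boundary matrix has rank 8 and Smith normal form diag(1,1,1,1,1,1,1,1).

∂_2: C_2 → C_1 sends each 2-simplex [p,q,r] to [q,r] − [p,r] + [p,q]. For instance
  ∂aef = ef − af + ae,
  ∂bdh = dh − bh + bd.
The resulting 27×18 matrix has rank 18, and its Smith normal form has invariant factors (1,1,1,1,1,1,1,1,1,1,1,1,1,1,1,1,1,2).

Reading off H_k = ker ∂_k / im ∂_{k+1}:

  H_0: rank C_0 − rank ∂_1 = 9 − 8 = 1, and the invariant factors of ∂_1 are all 1, so H_0 ≅ Z.
  H_1: rank ker ∂_1 − rank ∂_2 = (27 − 8) − 18 = 1, and ∂_2 has invariant factor 2 > 1, so H_1 ≅ Z ⊕ Z_2.
  H_2: rank ker ∂_2 − rank ∂_3 = (18 − 18) − 0 = 0, and there is no ∂_3, so H_2 ≅ 0.

(K is a triangulation of the Klein bottle.)

H_0 ≅ Z,  H_1 ≅ Z ⊕ Z_2,  H_2 = 0.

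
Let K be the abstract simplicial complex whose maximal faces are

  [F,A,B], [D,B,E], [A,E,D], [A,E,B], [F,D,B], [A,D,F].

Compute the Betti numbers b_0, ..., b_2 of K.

Take the total order A < B < D < E < F on the vertex set. Then K (dimension 2) consists of the simplices:

  0-simplices (5): A, B, D, E, F
  1-simplices (9): AB, AD, AE, AF, BD, BE, BF, DE, DF
  2-simplices (6): ABE, ABF, ADE, ADF, BDE, BDF

Hence C_0 ≅ Z^5, C_1 ≅ Z^9, C_2 ≅ Z^6.

∂_1: C_1 → C_0 is given by ∂[p,q] = [q] − [p]. For instance
  ∂AB = B − A.
As a 5×9 matrix over Z this has rank 4, with invariant factors (1,1,1,1).

Boundary ∂_2: C_2 → C_1 acts by ∂[p,q,r] = [q,r] − [p,r] + [p,q]. For instance
  ∂ABE = BE − AE + AB,
  ∂BDE = DE − BE + BD.
This gives a 9×6 integer matrix of rank 5; reducing to Smith normal form yields diagonal entries (1,1,1,1,1).

Reading off H_k = ker ∂_k / im ∂_{k+1}:

  H_0: rank C_0 − rank ∂_1 = 5 − 4 = 1, and the invariant factors of ∂_1 are all 1, so H_0 ≅ Z.
  H_1: rank ker ∂_1 − rank ∂_2 = (9 − 4) − 5 = 0, and the invariant factors of ∂_2 are all 1, so H_1 ≅ 0.
  H_2: rank ker ∂_2 − rank ∂_3 = (6 − 5) − 0 = 1, and there is no ∂_3, so H_2 ≅ Z.

Hence the Betti numbers are b_0 = 1, b_1 = 0, b_2 = 1.

b_0 = 1, b_1 = 0, b_2 = 1.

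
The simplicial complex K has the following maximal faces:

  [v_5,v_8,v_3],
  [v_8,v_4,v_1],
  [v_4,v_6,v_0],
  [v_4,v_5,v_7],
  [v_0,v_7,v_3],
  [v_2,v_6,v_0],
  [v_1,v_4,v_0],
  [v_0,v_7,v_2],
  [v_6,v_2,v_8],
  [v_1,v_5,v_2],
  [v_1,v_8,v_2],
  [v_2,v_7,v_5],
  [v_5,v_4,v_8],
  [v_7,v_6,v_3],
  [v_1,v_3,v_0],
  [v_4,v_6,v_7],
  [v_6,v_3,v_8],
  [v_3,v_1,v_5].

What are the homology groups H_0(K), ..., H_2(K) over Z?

K has 9 vertices, 27 edges, 18 triangles.
rank ∂_0 = 0, rank ∂_1 = 8 ⇒ b_0 = 9 − 0 − 8 = 1; all invariant factors of ∂_1 are 1 so no torsion. So H_0 ≅ Z.
rank ∂_1 = 8, rank ∂_2 = 18 ⇒ b_1 = 27 − 8 − 18 = 1; ∂_2 has invariant factor(s) [2] giving torsion. So H_1 ≅ Z × Z/2.
rank ∂_2 = 18, rank ∂_3 = 0 ⇒ b_2 = 18 − 18 − 0 = 0. So H_2 ≅ 0.

H_0 = Z,  H_1 = Z × Z/2,  H_2 = 0.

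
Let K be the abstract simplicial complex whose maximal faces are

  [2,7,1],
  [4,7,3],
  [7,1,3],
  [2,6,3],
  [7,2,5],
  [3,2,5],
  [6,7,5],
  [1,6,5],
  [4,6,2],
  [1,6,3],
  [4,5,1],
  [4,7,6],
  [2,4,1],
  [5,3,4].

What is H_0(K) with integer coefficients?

H_0 = Z.

K has 7 vertices, 21 edges, 14 triangles.
rank ∂_0 = 0, rank ∂_1 = 6 ⇒ b_0 = 7 − 0 − 6 = 1; all invariant factors of ∂_1 are 1 so no torsion. So H_0 ≅ Z.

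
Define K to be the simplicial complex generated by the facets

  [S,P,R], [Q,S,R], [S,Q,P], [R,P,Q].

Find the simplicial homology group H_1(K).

H_1 = 0.

We work with the vertex ordering P < Q < R < S. The simplices of K, each written with vertices in increasing order, are:

  0-simplices (4): P, Q, R, S
  1-simplices (6): PQ, PR, PS, QR, QS, RS
  2-simplices (4): PQR, PQS, PRS, QRS

giving chain groups C_0 ≅ Z^4, C_1 ≅ Z^6, C_2 ≅ Z^4.

Boundary ∂_1: C_1 → C_0 is given by ∂[p,q] = [q] − [p]. For instance
  ∂QS = S − Q.
The resulting 4×6 matrix has rank 3, and its Smith normal form has invariant factors (1,1,1).

Boundary ∂_2: C_2 → C_1 acts by ∂[p,q,r] = [q,r] − [p,r] + [p,q]. For instance
  ∂PQR = QR − PR + PQ,
  ∂PRS = RS − PS + PR.
As a 6×4 matrix over Z this has rank 3, with invariant factors (1,1,1).

Computing H_k = (kernel of ∂_k) / (image of ∂_{k+1}):

  H_1: rank ker ∂_1 − rank ∂_2 = (6 − 3) − 3 = 0, and the invariant factors of ∂_2 are all 1, so H_1 = 0.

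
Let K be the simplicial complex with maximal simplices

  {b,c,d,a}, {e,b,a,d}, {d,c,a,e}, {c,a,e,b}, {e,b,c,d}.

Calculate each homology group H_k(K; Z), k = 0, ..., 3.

H_0 = Z,  H_1 = 0,  H_2 = 0,  H_3 = Z.

Order the vertices as a < b < c < d < e. Listing each simplex with vertices in this order, K has dimension 3 with simplices:

  0-simplices (5): a, b, c, d, e
  1-simplices (10): ab, ac, ad, ae, bc, bd, be, cd, ce, de
  2-simplices (10): abc, abd, abe, acd, ace, ade, bcd, bce, bde, cde
  3-simplices (5): abcd, abce, abde, acde, bcde

so the chain groups are C_0 ≅ Z^5, C_1 ≅ Z^10, C_2 ≅ Z^10, C_3 ≅ Z^5.

∂_1: C_1 → C_0 is given by ∂[p,q] = [q] − [p].
As a 5×10 matrix over Z this has rank 4, with invariant factors (1,1,1,1).

Boundary ∂_2: C_2 → C_1 acts by ∂[p,q,r] = [q,r] − [p,r] + [p,q]. For instance
  ∂ade = de − ae + ad,
  ∂abc = bc − ac + ab.
The resulting 10×10 matrix has rank 6, and its Smith normal form has invariant factors (1,1,1,1,1,1).

∂_3: C_3 → C_2 sends each 3-simplex σ to the alternating sum Σ_i (−1)^i (σ with its i-th vertex removed). For instance
  ∂abcd = bcd − acd + abd − abc,
  ∂abce = bce − ace + abe − abc.
As a 10×5 matrix over Z this has rank 4, with invariant factors (1,1,1,1).

Reading off H_k = ker ∂_k / im ∂_{k+1}:

  H_0: rank C_0 − rank ∂_1 = 5 − 4 = 1, and the invariant factors of ∂_1 are all 1, so H_0 ≅ Z.
  H_1: rank ker ∂_1 − rank ∂_2 = (10 − 4) − 6 = 0, and the invariant factors of ∂_2 are all 1, so H_1 ≅ 0.
  H_2: rank ker ∂_2 − rank ∂_3 = (10 − 6) − 4 = 0, and the invariant factors of ∂_3 are all 1, so H_2 ≅ 0.
  H_3: rank ker ∂_3 − rank ∂_4 = (5 − 4) − 0 = 1, and there is no ∂_4, so H_3 ≅ Z.

As a check, the Euler characteristic is 5 − 10 + 10 − 5 = 0, which agrees with 1 − 0 + 0 − 1 = 0.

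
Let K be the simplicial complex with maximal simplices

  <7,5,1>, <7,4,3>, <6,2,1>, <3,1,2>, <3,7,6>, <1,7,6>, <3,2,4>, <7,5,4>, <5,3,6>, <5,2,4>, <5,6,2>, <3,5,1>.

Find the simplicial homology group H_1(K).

We work with the vertex ordering 1 < 2 < 3 < 4 < 5 < 6 < 7. The simplices of K, each written with vertices in increasing order, are:

  0-simplices (7): [1], [2], [3], [4], [5], [6], [7]
  1-simplices (18): [1,2], [1,3], [1,5], [1,6], [1,7], [2,3], [2,4], [2,5], [2,6], [3,4], [3,5], [3,6], [3,7], [4,5], [4,7], [5,6], [5,7], [6,7]
  2-simplices (12): [1,2,3], [1,2,6], [1,3,5], [1,5,7], [1,6,7], [2,3,4], [2,4,5], [2,5,6], [3,4,7], [3,5,6], [3,6,7], [4,5,7]

giving chain groups C_0 ≅ Z^7, C_1 ≅ Z^18, C_2 ≅ Z^12.

The boundary map ∂_1: C_1 → C_0 sends each edge [p,q] (with p < q) to q − p. For instance
  ∂[2,4] = [4] − [2].
The 7×18 boundary matrix has rank 6 and Smith normal form diag(1,1,1,1,1,1).

∂_2: C_2 → C_1 maps a triangle to the signed sum of its edges. For instance
  ∂[1,5,7] = [5,7] − [1,7] + [1,5],
  ∂[1,2,6] = [2,6] − [1,6] + [1,2].
This gives a 18×12 integer matrix of rank 12; reducing to Smith normal form yields diagonal entries (1,1,1,1,1,1,1,1,1,1,1,2).

From H_k ≅ ker(∂_k) / im(∂_{k+1}) we obtain:

  H_1: rank ker ∂_1 − rank ∂_2 = (18 − 6) − 12 = 0, and ∂_2 has invariant factor 2 > 1, so H_1 ≅ Z/2Z.

(K is a triangulation of the real projective plane RP^2.)

H_1 ≅ Z/2Z.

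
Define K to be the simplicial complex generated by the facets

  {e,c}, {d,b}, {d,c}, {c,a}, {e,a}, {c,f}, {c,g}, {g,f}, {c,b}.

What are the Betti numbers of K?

b_0 = 1, b_1 = 3.

Take the total order a < b < c < d < e < f < g on the vertex set. Then K (dimension 1) consists of the simplices:

  0-simplices (7): a, b, c, d, e, f, g
  1-simplices (9): ac, ae, bc, bd, cd, ce, cf, cg, fg

so the chain groups are C_0 ≅ Z^7, C_1 ≅ Z^9.

∂_1: C_1 → C_0 sends each edge [p,q] (with p < q) to q − p. For instance
  ∂bc = c − b.
The resulting 7×9 matrix has rank 6, and its Smith normal form has invariant factors (1,1,1,1,1,1).

From H_k ≅ ker(∂_k) / im(∂_{k+1}) we obtain:

  H_0: rank C_0 − rank ∂_1 = 7 − 6 = 1, and the invariant factors of ∂_1 are all 1, so H_0 = Z.
  H_1: rank ker ∂_1 − rank ∂_2 = (9 − 6) − 0 = 3, and there is no ∂_2, so H_1 = Z^3.

(K is a triangulation of a wedge of 3 circles.)

Hence the Betti numbers are b_0 = 1, b_1 = 3.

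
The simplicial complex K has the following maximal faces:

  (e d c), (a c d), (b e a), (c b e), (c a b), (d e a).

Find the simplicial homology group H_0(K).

Order the vertices as a < b < c < d < e. Listing each simplex with vertices in this order, K has dimension 2 with simplices:

  0-simplices (5): a, b, c, d, e
  1-simplices (9): ab, ac, ad, ae, bc, be, cd, ce, de
  2-simplices (6): abc, abe, acd, ade, bce, cde

Hence C_0 ≅ Z^5, C_1 ≅ Z^9, C_2 ≅ Z^6.

Boundary ∂_1: C_1 → C_0 is given by ∂[p,q] = [q] − [p]. For instance
  ∂ce = e − c.
This gives a 5×9 integer matrix of rank 4; reducing to Smith normal form yields diagonal entries (1,1,1,1).

∂_2: C_2 → C_1 sends each 2-simplex [p,q,r] to [q,r] − [p,r] + [p,q]. For instance
  ∂ade = de − ae + ad,
  ∂bce = ce − be + bc.
The 9×6 boundary matrix has rank 5 and Smith normal form diag(1,1,1,1,1).

Now H_k = ker ∂_k / im ∂_{k+1}, so:

  H_0: rank C_0 − rank ∂_1 = 5 − 4 = 1, and the invariant factors of ∂_1 are all 1, so H_0 = Z.

H_0 ≅ Z.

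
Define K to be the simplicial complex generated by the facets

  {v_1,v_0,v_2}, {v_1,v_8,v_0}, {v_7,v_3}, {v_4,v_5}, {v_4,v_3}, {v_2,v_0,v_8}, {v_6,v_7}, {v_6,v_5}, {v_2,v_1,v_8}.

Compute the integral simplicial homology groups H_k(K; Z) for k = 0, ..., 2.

Take the total order v_0 < v_1 < v_2 < v_3 < v_4 < v_5 < v_6 < v_7 < v_8 on the vertex set. Then K (dimension 2) consists of the simplices:

  0-simplices (9): [v_0], [v_1], [v_2], [v_3], [v_4], [v_5], [v_6], [v_7], [v_8]
  1-simplices (11): [v_0,v_1], [v_0,v_2], [v_0,v_8], [v_1,v_2], [v_1,v_8], [v_2,v_8], [v_3,v_4], [v_3,v_7], [v_4,v_5], [v_5,v_6], [v_6,v_7]
  2-simplices (4): [v_0,v_1,v_2], [v_0,v_1,v_8], [v_0,v_2,v_8], [v_1,v_2,v_8]

Hence C_0 ≅ Z^9, C_1 ≅ Z^11, C_2 ≅ Z^4.

∂_1: C_1 → C_0 is given by ∂[p,q] = [q] − [p]. For instance
  ∂[v_1,v_8] = [v_8] − [v_1].
The 9×11 boundary matrix has rank 7 and Smith normal form diag(1,1,1,1,1,1,1).

∂_2: C_2 → C_1 acts by ∂[p,q,r] = [q,r] − [p,r] + [p,q]. For instance
  ∂[v_1,v_2,v_8] = [v_2,v_8] − [v_1,v_8] + [v_1,v_2],
  ∂[v_0,v_1,v_2] = [v_1,v_2] − [v_0,v_2] + [v_0,v_1].
The 11×4 boundary matrix has rank 3 and Smith normal form diag(1,1,1).

From H_k ≅ ker(∂_k) / im(∂_{k+1}) we obtain:

  H_0: rank C_0 − rank ∂_1 = 9 − 7 = 2, and the invariant factors of ∂_1 are all 1, so H_0 = Z^2.
  H_1: rank ker ∂_1 − rank ∂_2 = (11 − 7) − 3 = 1, and the invariant factors of ∂_2 are all 1, so H_1 = Z.
  H_2: rank ker ∂_2 − rank ∂_3 = (4 − 3) − 0 = 1, and there is no ∂_3, so H_2 = Z.

H_0 ≅ Z^2,  H_1 ≅ Z,  H_2 ≅ Z.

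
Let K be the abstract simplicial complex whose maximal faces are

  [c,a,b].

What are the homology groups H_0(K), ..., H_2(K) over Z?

Take the total order a < b < c on the vertex set. Then K (dimension 2) consists of the simplices:

  0-simplices (3): a, b, c
  1-simplices (3): ab, ac, bc
  2-simplices (1): abc

giving chain groups C_0 ≅ Z^3, C_1 ≅ Z^3, C_2 ≅ Z^1.

∂_1: C_1 → C_0 is given by ∂[p,q] = [q] − [p]. For instance
  ∂ac = c − a.
The 3×3 boundary matrix has rank 2 and Smith normal form diag(1,1).

∂_2: C_2 → C_1 sends each 2-simplex [p,q,r] to [q,r] − [p,r] + [p,q]. For instance
  ∂abc = bc − ac + ab.
The resulting 3×1 matrix has rank 1, and its Smith normal form has invariant factors (1).

Now H_k = ker ∂_k / im ∂_{k+1}, so:

  H_0: rank C_0 − rank ∂_1 = 3 − 2 = 1, and the invariant factors of ∂_1 are all 1, so H_0 ≅ Z.
  H_1: rank ker ∂_1 − rank ∂_2 = (3 − 2) − 1 = 0, and the invariant factors of ∂_2 are all 1, so H_1 ≅ 0.
  H_2: rank ker ∂_2 − rank ∂_3 = (1 − 1) − 0 = 0, and there is no ∂_3, so H_2 ≅ 0.

H_0 = Z,  H_1 = 0,  H_2 = 0.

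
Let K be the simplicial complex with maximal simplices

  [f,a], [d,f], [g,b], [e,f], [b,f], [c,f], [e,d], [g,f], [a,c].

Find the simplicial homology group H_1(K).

H_1 ≅ Z^3.

We work with the vertex ordering a < b < c < d < e < f < g. The simplices of K, each written with vertices in increasing order, are:

  0-simplices (7): a, b, c, d, e, f, g
  1-simplices (9): ac, af, bf, bg, cf, de, df, ef, fg

giving chain groups C_0 ≅ Z^7, C_1 ≅ Z^9.

Boundary ∂_1: C_1 → C_0 is given by ∂[p,q] = [q] − [p].
As a 7×9 matrix over Z this has rank 6, with invariant factors (1,1,1,1,1,1).

Now H_k = ker ∂_k / im ∂_{k+1}, so:

  H_1: rank ker ∂_1 − rank ∂_2 = (9 − 6) − 0 = 3, and there is no ∂_2, so H_1 ≅ Z^3.

(K is a triangulation of a wedge of 3 circles.)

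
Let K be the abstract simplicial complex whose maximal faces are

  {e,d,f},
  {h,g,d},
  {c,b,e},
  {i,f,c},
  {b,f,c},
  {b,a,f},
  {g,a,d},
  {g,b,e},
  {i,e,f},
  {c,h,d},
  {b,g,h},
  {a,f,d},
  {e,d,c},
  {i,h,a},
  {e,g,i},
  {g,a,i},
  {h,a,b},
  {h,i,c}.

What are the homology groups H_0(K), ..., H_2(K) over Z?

Take the total order a < b < c < d < e < f < g < h < i on the vertex set. Then K (dimension 2) consists of the simplices:

  0-simplices (9): a, b, c, d, e, f, g, h, i
  1-simplices (27): ab, ad, af, ag, ah, ai, bc, be, bf, bg, bh, cd, ce, cf, ch, ci, de, df, dg, dh, ef, eg, ei, fi, gh, gi, hi
  2-simplices (18): abf, abh, adf, adg, agi, ahi, bce, bcf, beg, bgh, cde, cdh, cfi, chi, def, dgh, efi, egi

Hence C_0 ≅ Z^9, C_1 ≅ Z^27, C_2 ≅ Z^18.

Boundary ∂_1: C_1 → C_0 sends each edge [p,q] (with p < q) to q − p. For instance
  ∂ch = h − c.
The 9×27 boundary matrix has rank 8 and Smith normal form diag(1,1,1,1,1,1,1,1).

Boundary ∂_2: C_2 → C_1 sends each 2-simplex [p,q,r] to [q,r] − [p,r] + [p,q]. For instance
  ∂ahi = hi − ai + ah,
  ∂adg = dg − ag + ad.
The 27×18 boundary matrix has rank 18 and Smith normal form diag(1,1,1,1,1,1,1,1,1,1,1,1,1,1,1,1,1,2).

Computing H_k = (kernel of ∂_k) / (image of ∂_{k+1}):

  H_0: rank C_0 − rank ∂_1 = 9 − 8 = 1, and the invariant factors of ∂_1 are all 1, so H_0 ≅ Z.
  H_1: rank ker ∂_1 − rank ∂_2 = (27 − 8) − 18 = 1, and ∂_2 has invariant factor 2 > 1, so H_1 ≅ Z ⊕ Z/2.
  H_2: rank ker ∂_2 − rank ∂_3 = (18 − 18) − 0 = 0, and there is no ∂_3, so H_2 ≅ 0.

(K is a triangulation of the Klein bottle.)

H_0 = Z,  H_1 = Z ⊕ Z/2,  H_2 = 0.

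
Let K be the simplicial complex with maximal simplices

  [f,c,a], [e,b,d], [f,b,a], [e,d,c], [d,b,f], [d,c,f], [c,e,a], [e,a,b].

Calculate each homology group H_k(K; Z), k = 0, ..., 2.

H_0 ≅ Z,  H_1 = 0,  H_2 ≅ Z.

K has 6 vertices, 12 edges, 8 triangles.
rank ∂_0 = 0, rank ∂_1 = 5 ⇒ b_0 = 6 − 0 − 5 = 1; all invariant factors of ∂_1 are 1 so no torsion. So H_0 = Z.
rank ∂_1 = 5, rank ∂_2 = 7 ⇒ b_1 = 12 − 5 − 7 = 0; all invariant factors of ∂_2 are 1 so no torsion. So H_1 = 0.
rank ∂_2 = 7, rank ∂_3 = 0 ⇒ b_2 = 8 − 7 − 0 = 1. So H_2 = Z.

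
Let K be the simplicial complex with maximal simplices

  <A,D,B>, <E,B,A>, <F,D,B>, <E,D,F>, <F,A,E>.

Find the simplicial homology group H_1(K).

K has 5 vertices, 10 edges, 5 triangles.
rank ∂_1 = 4, rank ∂_2 = 5 ⇒ b_1 = 10 − 4 − 5 = 1; all invariant factors of ∂_2 are 1 so no torsion. So H_1 = Z.

H_1 ≅ Z.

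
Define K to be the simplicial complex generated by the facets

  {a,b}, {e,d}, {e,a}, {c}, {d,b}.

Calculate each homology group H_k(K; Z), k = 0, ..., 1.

We work with the vertex ordering a < b < c < d < e. The simplices of K, each written with vertices in increasing order, are:

  0-simplices (5): a, b, c, d, e
  1-simplices (4): ab, ae, bd, de

so the chain groups are C_0 ≅ Z^5, C_1 ≅ Z^4.

Boundary ∂_1: C_1 → C_0 maps an edge to its endpoints' difference, ∂[p,q] = q − p. For instance
  ∂bd = d − b.
The 5×4 boundary matrix has rank 3 and Smith normal form diag(1,1,1).

Reading off H_k = ker ∂_k / im ∂_{k+1}:

  H_0: rank C_0 − rank ∂_1 = 5 − 3 = 2, and the invariant factors of ∂_1 are all 1, so H_0 ≅ Z^2.
  H_1: rank ker ∂_1 − rank ∂_2 = (4 − 3) − 0 = 1, and there is no ∂_2, so H_1 ≅ Z.

As a check, the Euler characteristic is 5 − 4 = 1, which agrees with 2 − 1 = 1.

H_0 = Z^2,  H_1 = Z.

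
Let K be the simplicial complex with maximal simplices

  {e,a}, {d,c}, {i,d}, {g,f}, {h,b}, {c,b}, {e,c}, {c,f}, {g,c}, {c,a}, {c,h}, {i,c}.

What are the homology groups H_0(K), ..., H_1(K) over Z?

Order the vertices as a < b < c < d < e < f < g < h < i. Listing each simplex with vertices in this order, K has dimension 1 with simplices:

  0-simplices (9): a, b, c, d, e, f, g, h, i
  1-simplices (12): ac, ae, bc, bh, cd, ce, cf, cg, ch, ci, di, fg

Hence C_0 ≅ Z^9, C_1 ≅ Z^12.

∂_1: C_1 → C_0 sends each edge [p,q] (with p < q) to q − p. For instance
  ∂di = i − d.
This gives a 9×12 integer matrix of rank 8; reducing to Smith normal form yields diagonal entries (1,1,1,1,1,1,1,1).

Computing H_k = (kernel of ∂_k) / (image of ∂_{k+1}):

  H_0: rank C_0 − rank ∂_1 = 9 − 8 = 1, and the invariant factors of ∂_1 are all 1, so H_0 ≅ Z.
  H_1: rank ker ∂_1 − rank ∂_2 = (12 − 8) − 0 = 4, and there is no ∂_2, so H_1 ≅ Z^4.

As a check, the Euler characteristic is 9 − 12 = -3, which agrees with 1 − 4 = -3.

H_0 = Z,  H_1 = Z^4.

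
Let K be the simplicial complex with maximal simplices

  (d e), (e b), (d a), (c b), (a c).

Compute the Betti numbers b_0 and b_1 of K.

Take the total order a < b < c < d < e on the vertex set. Then K (dimension 1) consists of the simplices:

  0-simplices (5): a, b, c, d, e
  1-simplices (5): ac, ad, bc, be, de

giving chain groups C_0 ≅ Z^5, C_1 ≅ Z^5.

The boundary map ∂_1: C_1 → C_0 maps an edge to its endpoints' difference, ∂[p,q] = q − p.
The resulting 5×5 matrix has rank 4, and its Smith normal form has invariant factors (1,1,1,1).

Reading off H_k = ker ∂_k / im ∂_{k+1}:

  H_0: rank C_0 − rank ∂_1 = 5 − 4 = 1, and the invariant factors of ∂_1 are all 1, so H_0 ≅ Z.
  H_1: rank ker ∂_1 − rank ∂_2 = (5 − 4) − 0 = 1, and there is no ∂_2, so H_1 ≅ Z.

Hence the Betti numbers are b_0 = 1, b_1 = 1.

b_0 = 1, b_1 = 1.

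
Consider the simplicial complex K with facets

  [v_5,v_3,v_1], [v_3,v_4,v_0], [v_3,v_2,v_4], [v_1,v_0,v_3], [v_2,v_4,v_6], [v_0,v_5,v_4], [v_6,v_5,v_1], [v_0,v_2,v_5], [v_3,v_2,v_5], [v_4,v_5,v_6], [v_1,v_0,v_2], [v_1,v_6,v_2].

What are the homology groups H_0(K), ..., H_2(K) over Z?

H_0 = Z,  H_1 = Z/2,  H_2 = 0.

K has 7 vertices, 18 edges, 12 triangles.
rank ∂_0 = 0, rank ∂_1 = 6 ⇒ b_0 = 7 − 0 − 6 = 1; all invariant factors of ∂_1 are 1 so no torsion. So H_0 ≅ Z.
rank ∂_1 = 6, rank ∂_2 = 12 ⇒ b_1 = 18 − 6 − 12 = 0; ∂_2 has invariant factor(s) [2] giving torsion. So H_1 ≅ Z/2.
rank ∂_2 = 12, rank ∂_3 = 0 ⇒ b_2 = 12 − 12 − 0 = 0. So H_2 ≅ 0.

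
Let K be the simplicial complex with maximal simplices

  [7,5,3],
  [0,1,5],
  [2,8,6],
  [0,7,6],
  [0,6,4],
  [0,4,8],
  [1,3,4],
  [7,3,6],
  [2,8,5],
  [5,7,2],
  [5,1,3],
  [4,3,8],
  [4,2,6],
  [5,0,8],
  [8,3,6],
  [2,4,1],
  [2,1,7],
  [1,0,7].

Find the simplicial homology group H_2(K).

Fix the vertex order 0 < 1 < 2 < 3 < 4 < 5 < 6 < 7 < 8 and write every simplex with vertices in increasing order. Then dim K = 2 and the simplices of K are:

  0-simplices (9): [0], [1], [2], [3], [4], [5], [6], [7], [8]
  1-simplices (27): (27 of them)
  2-simplices (18): [0,1,5], [0,1,7], [0,4,6], [0,4,8], [0,5,8], [0,6,7], [1,2,4], [1,2,7], [1,3,4], [1,3,5], [2,4,6], [2,5,7], [2,5,8], [2,6,8], [3,4,8], [3,5,7], [3,6,7], [3,6,8]

so the chain groups are C_0 ≅ Z^9, C_1 ≅ Z^27, C_2 ≅ Z^18.

The boundary map ∂_1: C_1 → C_0 maps an edge to its endpoints' difference, ∂[p,q] = q − p. For instance
  ∂[5,8] = [8] − [5].
As a 9×27 matrix over Z this has rank 8, with invariant factors (1,1,1,1,1,1,1,1).

Boundary ∂_2: C_2 → C_1 acts by ∂[p,q,r] = [q,r] − [p,r] + [p,q]. For instance
  ∂[3,6,8] = [6,8] − [3,8] + [3,6],
  ∂[1,2,4] = [2,4] − [1,4] + [1,2].
The 27×18 boundary matrix has rank 18 and Smith normal form diag(1,1,1,1,1,1,1,1,1,1,1,1,1,1,1,1,1,2).

Computing H_k = (kernel of ∂_k) / (image of ∂_{k+1}):

  H_2: rank ker ∂_2 − rank ∂_3 = (18 − 18) − 0 = 0, and there is no ∂_3, so H_2 = 0.

H_2 ≅ 0.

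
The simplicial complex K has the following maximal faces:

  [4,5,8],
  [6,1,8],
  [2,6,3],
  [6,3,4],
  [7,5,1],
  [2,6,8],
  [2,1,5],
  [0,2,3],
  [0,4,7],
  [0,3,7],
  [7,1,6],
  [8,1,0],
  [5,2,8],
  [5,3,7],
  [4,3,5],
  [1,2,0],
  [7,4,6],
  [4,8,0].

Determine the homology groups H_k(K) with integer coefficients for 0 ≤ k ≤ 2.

K has 9 vertices, 27 edges, 18 triangles.
rank ∂_0 = 0, rank ∂_1 = 8 ⇒ b_0 = 9 − 0 − 8 = 1; all invariant factors of ∂_1 are 1 so no torsion. So H_0 ≅ Z.
rank ∂_1 = 8, rank ∂_2 = 18 ⇒ b_1 = 27 − 8 − 18 = 1; ∂_2 has invariant factor(s) [2] giving torsion. So H_1 ≅ Z × Z/2.
rank ∂_2 = 18, rank ∂_3 = 0 ⇒ b_2 = 18 − 18 − 0 = 0. So H_2 ≅ 0.

H_0 ≅ Z,  H_1 ≅ Z × Z/2,  H_2 = 0.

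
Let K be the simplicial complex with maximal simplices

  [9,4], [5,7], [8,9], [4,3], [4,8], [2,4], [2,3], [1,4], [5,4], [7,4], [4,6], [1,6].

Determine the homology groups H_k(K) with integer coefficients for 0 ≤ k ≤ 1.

H_0 ≅ Z,  H_1 ≅ Z^4.

Take the total order 1 < 2 < 3 < 4 < 5 < 6 < 7 < 8 < 9 on the vertex set. Then K (dimension 1) consists of the simplices:

  0-simplices (9): [1], [2], [3], [4], [5], [6], [7], [8], [9]
  1-simplices (12): [1,4], [1,6], [2,3], [2,4], [3,4], [4,5], [4,6], [4,7], [4,8], [4,9], [5,7], [8,9]

Hence C_0 ≅ Z^9, C_1 ≅ Z^12.

Boundary ∂_1: C_1 → C_0 is given by ∂[p,q] = [q] − [p]. For instance
  ∂[1,6] = [6] − [1].
This gives a 9×12 integer matrix of rank 8; reducing to Smith normal form yields diagonal entries (1,1,1,1,1,1,1,1).

Reading off H_k = ker ∂_k / im ∂_{k+1}:

  H_0: rank C_0 − rank ∂_1 = 9 − 8 = 1, and the invariant factors of ∂_1 are all 1, so H_0 = Z.
  H_1: rank ker ∂_1 − rank ∂_2 = (12 − 8) − 0 = 4, and there is no ∂_2, so H_1 = Z^4.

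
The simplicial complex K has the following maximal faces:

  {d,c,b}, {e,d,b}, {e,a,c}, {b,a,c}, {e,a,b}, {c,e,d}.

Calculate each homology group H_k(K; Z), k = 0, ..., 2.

H_0 ≅ Z,  H_1 = 0,  H_2 ≅ Z.

K has 5 vertices, 9 edges, 6 triangles.
rank ∂_0 = 0, rank ∂_1 = 4 ⇒ b_0 = 5 − 0 − 4 = 1; all invariant factors of ∂_1 are 1 so no torsion. So H_0 = Z.
rank ∂_1 = 4, rank ∂_2 = 5 ⇒ b_1 = 9 − 4 − 5 = 0; all invariant factors of ∂_2 are 1 so no torsion. So H_1 = 0.
rank ∂_2 = 5, rank ∂_3 = 0 ⇒ b_2 = 6 − 5 − 0 = 1. So H_2 = Z.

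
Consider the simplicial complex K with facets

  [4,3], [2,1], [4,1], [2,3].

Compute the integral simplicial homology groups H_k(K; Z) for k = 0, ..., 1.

H_0 ≅ Z,  H_1 ≅ Z.

Fix the vertex order 1 < 2 < 3 < 4 and write every simplex with vertices in increasing order. Then dim K = 1 and the simplices of K are:

  0-simplices (4): [1], [2], [3], [4]
  1-simplices (4): [1,2], [1,4], [2,3], [3,4]

so the chain groups are C_0 ≅ Z^4, C_1 ≅ Z^4.

The boundary map ∂_1: C_1 → C_0 sends each edge [p,q] (with p < q) to q − p. For instance
  ∂[1,2] = [2] − [1].
The 4×4 boundary matrix has rank 3 and Smith normal form diag(1,1,1).

From H_k ≅ ker(∂_k) / im(∂_{k+1}) we obtain:

  H_0: rank C_0 − rank ∂_1 = 4 − 3 = 1, and the invariant factors of ∂_1 are all 1, so H_0 = Z.
  H_1: rank ker ∂_1 − rank ∂_2 = (4 − 3) − 0 = 1, and there is no ∂_2, so H_1 = Z.

As a check, the Euler characteristic is 4 − 4 = 0, which agrees with 1 − 1 = 0.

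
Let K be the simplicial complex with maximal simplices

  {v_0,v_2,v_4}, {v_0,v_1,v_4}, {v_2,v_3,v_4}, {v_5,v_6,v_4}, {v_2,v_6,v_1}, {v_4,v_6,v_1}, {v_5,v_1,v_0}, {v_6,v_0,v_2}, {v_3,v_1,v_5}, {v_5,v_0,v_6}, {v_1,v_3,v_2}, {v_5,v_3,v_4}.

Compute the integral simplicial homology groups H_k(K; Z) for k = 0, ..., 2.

H_0 = Z,  H_1 = Z/2,  H_2 = 0.

Fix the vertex order v_0 < v_1 < v_2 < v_3 < v_4 < v_5 < v_6 and write every simplex with vertices in increasing order. Then dim K = 2 and the simplices of K are:

  0-simplices (7): [v_0], [v_1], [v_2], [v_3], [v_4], [v_5], [v_6]
  1-simplices (18): (18 of them)
  2-simplices (12): (12 of them)

Hence C_0 ≅ Z^7, C_1 ≅ Z^18, C_2 ≅ Z^12.

Boundary ∂_1: C_1 → C_0 maps an edge to its endpoints' difference, ∂[p,q] = q − p.
As a 7×18 matrix over Z this has rank 6, with invariant factors (1,1,1,1,1,1).

The boundary map ∂_2: C_2 → C_1 acts by ∂[p,q,r] = [q,r] − [p,r] + [p,q]. For instance
  ∂[v_0,v_5,v_6] = [v_5,v_6] − [v_0,v_6] + [v_0,v_5],
  ∂[v_0,v_2,v_6] = [v_2,v_6] − [v_0,v_6] + [v_0,v_2].
The 18×12 boundary matrix has rank 12 and Smith normal form diag(1,1,1,1,1,1,1,1,1,1,1,2).

Computing H_k = (kernel of ∂_k) / (image of ∂_{k+1}):

  H_0: rank C_0 − rank ∂_1 = 7 − 6 = 1, and the invariant factors of ∂_1 are all 1, so H_0 = Z.
  H_1: rank ker ∂_1 − rank ∂_2 = (18 − 6) − 12 = 0, and ∂_2 has invariant factor 2 > 1, so H_1 = Z/2.
  H_2: rank ker ∂_2 − rank ∂_3 = (12 − 12) − 0 = 0, and there is no ∂_3, so H_2 = 0.

(K is a triangulation of the real projective plane RP^2.)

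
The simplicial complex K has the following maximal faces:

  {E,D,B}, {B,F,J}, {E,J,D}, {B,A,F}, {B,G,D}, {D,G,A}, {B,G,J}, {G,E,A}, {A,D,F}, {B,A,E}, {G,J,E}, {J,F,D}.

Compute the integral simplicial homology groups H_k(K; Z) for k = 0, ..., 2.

We work with the vertex ordering A < B < D < E < F < G < J. The simplices of K, each written with vertices in increasing order, are:

  0-simplices (7): A, B, D, E, F, G, J
  1-simplices (18): AB, AD, AE, AF, AG, BD, BE, BF, BG, BJ, DE, DF, DG, DJ, EG, EJ, FJ, GJ
  2-simplices (12): ABE, ABF, ADF, ADG, AEG, BDE, BDG, BFJ, BGJ, DEJ, DFJ, EGJ

giving chain groups C_0 ≅ Z^7, C_1 ≅ Z^18, C_2 ≅ Z^12.

The boundary map ∂_1: C_1 → C_0 maps an edge to its endpoints' difference, ∂[p,q] = q − p. For instance
  ∂BD = D − B.
This gives a 7×18 integer matrix of rank 6; reducing to Smith normal form yields diagonal entries (1,1,1,1,1,1).

Boundary ∂_2: C_2 → C_1 sends each 2-simplex [p,q,r] to [q,r] − [p,r] + [p,q]. For instance
  ∂ADF = DF − AF + AD,
  ∂BDE = DE − BE + BD.
The 18×12 boundary matrix has rank 12 and Smith normal form diag(1,1,1,1,1,1,1,1,1,1,1,2).

Now H_k = ker ∂_k / im ∂_{k+1}, so:

  H_0: rank C_0 − rank ∂_1 = 7 − 6 = 1, and the invariant factors of ∂_1 are all 1, so H_0 ≅ Z.
  H_1: rank ker ∂_1 − rank ∂_2 = (18 − 6) − 12 = 0, and ∂_2 has invariant factor 2 > 1, so H_1 ≅ Z/2Z.
  H_2: rank ker ∂_2 − rank ∂_3 = (12 − 12) − 0 = 0, and there is no ∂_3, so H_2 ≅ 0.

(K is a triangulation of the real projective plane RP^2.)

H_0 = Z,  H_1 = Z/2Z,  H_2 = 0.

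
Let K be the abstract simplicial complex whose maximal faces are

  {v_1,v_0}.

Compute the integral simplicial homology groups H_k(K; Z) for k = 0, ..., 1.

We work with the vertex ordering v_0 < v_1. The simplices of K, each written with vertices in increasing order, are:

  0-simplices (2): [v_0], [v_1]
  1-simplices (1): [v_0,v_1]

giving chain groups C_0 ≅ Z^2, C_1 ≅ Z^1.

The boundary map ∂_1: C_1 → C_0 maps an edge to its endpoints' difference, ∂[p,q] = q − p.
This gives a 2×1 integer matrix of rank 1; reducing to Smith normal form yields diagonal entries (1).

Reading off H_k = ker ∂_k / im ∂_{k+1}:

  H_0: rank C_0 − rank ∂_1 = 2 − 1 = 1, and the invariant factors of ∂_1 are all 1, so H_0 ≅ Z.
  H_1: rank ker ∂_1 − rank ∂_2 = (1 − 1) − 0 = 0, and there is no ∂_2, so H_1 ≅ 0.

(K is a triangulation of the 1-simplex.)

H_0 = Z,  H_1 = 0.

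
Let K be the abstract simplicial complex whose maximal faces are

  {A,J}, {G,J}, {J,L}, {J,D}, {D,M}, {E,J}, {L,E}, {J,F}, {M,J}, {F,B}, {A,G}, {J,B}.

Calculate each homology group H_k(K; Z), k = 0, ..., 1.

H_0 ≅ Z,  H_1 ≅ Z^4.

Order the vertices as A < B < D < E < F < G < J < L < M. Listing each simplex with vertices in this order, K has dimension 1 with simplices:

  0-simplices (9): A, B, D, E, F, G, J, L, M
  1-simplices (12): AG, AJ, BF, BJ, DJ, DM, EJ, EL, FJ, GJ, JL, JM

Hence C_0 ≅ Z^9, C_1 ≅ Z^12.

The boundary map ∂_1: C_1 → C_0 is given by ∂[p,q] = [q] − [p].
The 9×12 boundary matrix has rank 8 and Smith normal form diag(1,1,1,1,1,1,1,1).

Computing H_k = (kernel of ∂_k) / (image of ∂_{k+1}):

  H_0: rank C_0 − rank ∂_1 = 9 − 8 = 1, and the invariant factors of ∂_1 are all 1, so H_0 ≅ Z.
  H_1: rank ker ∂_1 − rank ∂_2 = (12 − 8) − 0 = 4, and there is no ∂_2, so H_1 ≅ Z^4.

(K is a triangulation of a wedge of 4 circles.)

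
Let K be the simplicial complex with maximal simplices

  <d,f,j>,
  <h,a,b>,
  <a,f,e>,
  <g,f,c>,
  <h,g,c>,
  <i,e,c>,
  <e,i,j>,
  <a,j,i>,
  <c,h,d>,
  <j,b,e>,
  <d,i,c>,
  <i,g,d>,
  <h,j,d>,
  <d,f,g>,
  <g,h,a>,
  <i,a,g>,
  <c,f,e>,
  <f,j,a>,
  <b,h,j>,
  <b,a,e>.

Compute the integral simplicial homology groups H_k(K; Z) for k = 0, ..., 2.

Take the total order a < b < c < d < e < f < g < h < i < j on the vertex set. Then K (dimension 2) consists of the simplices:

  0-simplices (10): a, b, c, d, e, f, g, h, i, j
  1-simplices (30): ab, ae, af, ag, ah, ai, aj, be, bh, bj, cd, ce, cf, cg, ch, ci, df, dg, dh, di, dj, ef, ei, ej, fg, fj, gh, gi, hj, ij
  2-simplices (20): abe, abh, aef, afj, agh, agi, aij, bej, bhj, cdh, cdi, cef, cei, cfg, cgh, dfg, dfj, dgi, dhj, eij

Hence C_0 ≅ Z^10, C_1 ≅ Z^30, C_2 ≅ Z^20.

The boundary map ∂_1: C_1 → C_0 sends each edge [p,q] (with p < q) to q − p. For instance
  ∂cg = g − c.
As a 10×30 matrix over Z this has rank 9, with invariant factors (1,1,1,1,1,1,1,1,1).

Boundary ∂_2: C_2 → C_1 acts by ∂[p,q,r] = [q,r] − [p,r] + [p,q]. For instance
  ∂bej = ej − bj + be,
  ∂agi = gi − ai + ag.
As a 30×20 matrix over Z this has rank 20, with invariant factors (1,1,1,1,1,1,1,1,1,1,1,1,1,1,1,1,1,1,1,2).

Reading off H_k = ker ∂_k / im ∂_{k+1}:

  H_0: rank C_0 − rank ∂_1 = 10 − 9 = 1, and the invariant factors of ∂_1 are all 1, so H_0 = Z.
  H_1: rank ker ∂_1 − rank ∂_2 = (30 − 9) − 20 = 1, and ∂_2 has invariant factor 2 > 1, so H_1 = Z ⊕ Z/2.
  H_2: rank ker ∂_2 − rank ∂_3 = (20 − 20) − 0 = 0, and there is no ∂_3, so H_2 = 0.

(K is a triangulation of the Klein bottle.)

H_0 = Z,  H_1 = Z ⊕ Z/2,  H_2 = 0.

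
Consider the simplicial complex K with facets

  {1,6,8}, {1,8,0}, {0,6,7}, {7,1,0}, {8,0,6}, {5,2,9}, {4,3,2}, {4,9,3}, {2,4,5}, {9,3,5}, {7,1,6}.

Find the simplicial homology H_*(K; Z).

Order the vertices as 0 < 1 < 2 < 3 < 4 < 5 < 6 < 7 < 8 < 9. Listing each simplex with vertices in this order, K has dimension 2 with simplices:

  0-simplices (10): [0], [1], [2], [3], [4], [5], [6], [7], [8], [9]
  1-simplices (19): [0,1], [0,6], [0,7], [0,8], [1,6], [1,7], [1,8], [2,3], [2,4], [2,5], [2,9], [3,4], [3,5], [3,9], [4,5], [4,9], [5,9], [6,7], [6,8]
  2-simplices (11): [0,1,7], [0,1,8], [0,6,7], [0,6,8], [1,6,7], [1,6,8], [2,3,4], [2,4,5], [2,5,9], [3,4,9], [3,5,9]

Hence C_0 ≅ Z^10, C_1 ≅ Z^19, C_2 ≅ Z^11.

Boundary ∂_1: C_1 → C_0 sends each edge [p,q] (with p < q) to q − p. For instance
  ∂[1,7] = [7] − [1].
The 10×19 boundary matrix has rank 8 and Smith normal form diag(1,1,1,1,1,1,1,1).

∂_2: C_2 → C_1 sends each 2-simplex [p,q,r] to [q,r] − [p,r] + [p,q]. For instance
  ∂[1,6,8] = [6,8] − [1,8] + [1,6],
  ∂[3,4,9] = [4,9] − [3,9] + [3,4].
The 19×11 boundary matrix has rank 10 and Smith normal form diag(1,1,1,1,1,1,1,1,1,1).

From H_k ≅ ker(∂_k) / im(∂_{k+1}) we obtain:

  H_0: rank C_0 − rank ∂_1 = 10 − 8 = 2, and the invariant factors of ∂_1 are all 1, so H_0 ≅ Z^2.
  H_1: rank ker ∂_1 − rank ∂_2 = (19 − 8) − 10 = 1, and the invariant factors of ∂_2 are all 1, so H_1 ≅ Z.
  H_2: rank ker ∂_2 − rank ∂_3 = (11 − 10) − 0 = 1, and there is no ∂_3, so H_2 ≅ Z.

H_0 ≅ Z^2,  H_1 ≅ Z,  H_2 ≅ Z.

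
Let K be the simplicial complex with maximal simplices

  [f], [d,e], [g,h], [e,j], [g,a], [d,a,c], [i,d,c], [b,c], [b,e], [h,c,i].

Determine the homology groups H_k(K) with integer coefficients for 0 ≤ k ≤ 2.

H_0 ≅ Z^2,  H_1 ≅ Z^2,  H_2 = 0.

K has 10 vertices, 13 edges, 3 triangles.
rank ∂_0 = 0, rank ∂_1 = 8 ⇒ b_0 = 10 − 0 − 8 = 2; all invariant factors of ∂_1 are 1 so no torsion. So H_0 = Z^2.
rank ∂_1 = 8, rank ∂_2 = 3 ⇒ b_1 = 13 − 8 − 3 = 2; all invariant factors of ∂_2 are 1 so no torsion. So H_1 = Z^2.
rank ∂_2 = 3, rank ∂_3 = 0 ⇒ b_2 = 3 − 3 − 0 = 0. So H_2 = 0.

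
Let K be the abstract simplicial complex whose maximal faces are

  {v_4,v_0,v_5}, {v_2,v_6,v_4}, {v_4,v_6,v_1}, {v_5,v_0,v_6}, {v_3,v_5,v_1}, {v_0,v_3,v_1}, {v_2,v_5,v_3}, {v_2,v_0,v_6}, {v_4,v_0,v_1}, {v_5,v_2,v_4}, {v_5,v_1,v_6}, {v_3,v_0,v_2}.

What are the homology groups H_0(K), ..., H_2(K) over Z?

H_0 ≅ Z,  H_1 ≅ Z/2,  H_2 = 0.

Fix the vertex order v_0 < v_1 < v_2 < v_3 < v_4 < v_5 < v_6 and write every simplex with vertices in increasing order. Then dim K = 2 and the simplices of K are:

  0-simplices (7): [v_0], [v_1], [v_2], [v_3], [v_4], [v_5], [v_6]
  1-simplices (18): (18 of them)
  2-simplices (12): (12 of them)

so the chain groups are C_0 ≅ Z^7, C_1 ≅ Z^18, C_2 ≅ Z^12.

Boundary ∂_1: C_1 → C_0 maps an edge to its endpoints' difference, ∂[p,q] = q − p. For instance
  ∂[v_2,v_5] = [v_5] − [v_2].
The resulting 7×18 matrix has rank 6, and its Smith normal form has invariant factors (1,1,1,1,1,1).

Boundary ∂_2: C_2 → C_1 maps a triangle to the signed sum of its edges. For instance
  ∂[v_2,v_4,v_6] = [v_4,v_6] − [v_2,v_6] + [v_2,v_4],
  ∂[v_1,v_5,v_6] = [v_5,v_6] − [v_1,v_6] + [v_1,v_5].
The resulting 18×12 matrix has rank 12, and its Smith normal form has invariant factors (1,1,1,1,1,1,1,1,1,1,1,2).

Computing H_k = (kernel of ∂_k) / (image of ∂_{k+1}):

  H_0: rank C_0 − rank ∂_1 = 7 − 6 = 1, and the invariant factors of ∂_1 are all 1, so H_0 ≅ Z.
  H_1: rank ker ∂_1 − rank ∂_2 = (18 − 6) − 12 = 0, and ∂_2 has invariant factor 2 > 1, so H_1 ≅ Z/2.
  H_2: rank ker ∂_2 − rank ∂_3 = (12 − 12) − 0 = 0, and there is no ∂_3, so H_2 ≅ 0.

As a check, the Euler characteristic is 7 − 18 + 12 = 1, which agrees with 1 − 0 + 0 = 1.
(K is a triangulation of the real projective plane RP^2.)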